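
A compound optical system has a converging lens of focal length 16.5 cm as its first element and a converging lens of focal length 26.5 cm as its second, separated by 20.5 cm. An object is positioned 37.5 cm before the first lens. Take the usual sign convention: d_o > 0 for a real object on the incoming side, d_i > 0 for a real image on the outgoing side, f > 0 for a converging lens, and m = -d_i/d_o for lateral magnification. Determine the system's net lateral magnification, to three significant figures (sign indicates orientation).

-0.587

Lens 1: 1/d_i1 = 1/f_1 - 1/d_o1 = 1/16.5 - 1/37.5 = 0.03394 cm^-1, so d_i1 = 29.464 cm.
m_1 = -(29.464)/37.5 = -0.7857.
Since 29.464 cm > 20.5 cm, the first image lies past the second lens and serves as a virtual object: d_o2 = L - d_i1 = -8.964 cm.
Lens 2: 1/d_i2 = 1/f_2 - 1/d_o2 = 1/26.5 - 1/(-8.964) = 0.14929 cm^-1, so d_i2 = 6.698 cm.
m_2 = -(6.698)/(-8.964) = 0.7472.
Total m = m_1 x m_2 = (-0.7857)(0.7472) = -0.5871.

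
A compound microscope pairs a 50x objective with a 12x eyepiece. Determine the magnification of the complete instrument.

600

The overall magnification of a compound microscope is the product of the objective and eyepiece magnifications:
M = M_obj x M_eye = 50 x 12 = 600.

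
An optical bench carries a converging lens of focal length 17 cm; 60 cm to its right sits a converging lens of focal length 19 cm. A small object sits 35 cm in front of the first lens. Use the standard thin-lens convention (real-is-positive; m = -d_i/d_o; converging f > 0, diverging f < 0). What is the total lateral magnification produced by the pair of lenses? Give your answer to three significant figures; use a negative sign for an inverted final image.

2.26

Applying the thin-lens equation to the first lens, 1/17 = 1/35 + 1/d_i1, which gives d_i1 = 33.056 cm.
Its lateral magnification is m_1 = -d_i1/d_o1 = -(33.056)/35 = -0.9444.
That image sits 26.944 cm in front of the second lens, so d_o2 = 26.944 cm.
Applying the thin-lens equation again with f_2 = 19 cm and d_o2 = 26.944 cm gives d_i2 = 64.441 cm.
m_2 = -(64.441)/(26.944) = -2.3916.
Overall magnification: m = m_1 m_2 = 2.2587.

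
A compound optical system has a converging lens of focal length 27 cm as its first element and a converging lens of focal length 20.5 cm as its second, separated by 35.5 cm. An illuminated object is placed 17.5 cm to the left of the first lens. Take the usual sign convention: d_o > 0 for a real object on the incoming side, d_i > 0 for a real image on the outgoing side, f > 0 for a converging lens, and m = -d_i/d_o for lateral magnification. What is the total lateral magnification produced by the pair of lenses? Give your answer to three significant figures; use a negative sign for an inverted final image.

Lens 1: 1/d_i1 = 1/f_1 - 1/d_o1 = 1/27 - 1/17.5 = -0.02011 cm^-1, so d_i1 = -49.737 cm.
m_1 = -(-49.737)/17.5 = 2.8421.
With d_i1 < 0 the first image is virtual and lies on the object side; the object distance for lens 2 is d_o2 = 35.5 - (-49.737) = 85.237 cm.
Lens 2: 1/d_i2 = 1/f_2 - 1/d_o2 = 1/20.5 - 1/(85.237) = 0.03705 cm^-1, so d_i2 = 26.992 cm.
m_2 = -(26.992)/(85.237) = -0.3167.
The system's lateral magnification is m_1 m_2 = (2.8421)(-0.3167) = -0.9000.

-0.900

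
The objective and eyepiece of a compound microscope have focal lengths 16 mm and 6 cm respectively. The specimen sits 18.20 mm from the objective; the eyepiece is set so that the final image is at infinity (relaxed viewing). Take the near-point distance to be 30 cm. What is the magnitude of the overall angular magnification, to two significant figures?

36

Convert to cm: f_obj = 16 mm = 1.6 cm; d_o = 18.20 mm = 1.82 cm.
Objective: 1/d_i = 1/f_obj - 1/d_o = 1/1.6 - 1/1.82 = 0.07555 cm^-1, so d_i = 13.236 cm.
m_obj = -d_i/d_o = -13.236/1.82 = -7.273.
Eyepiece angular magnification (image at infinity): M_eye = D/f_e = 30/6 = 5.000.
Overall M = m_obj x M_eye = (-7.273)(5.000) = -36.36.
|M| = 36.36.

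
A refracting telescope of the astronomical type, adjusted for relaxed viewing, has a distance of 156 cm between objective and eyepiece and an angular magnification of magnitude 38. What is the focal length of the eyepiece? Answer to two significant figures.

In normal adjustment the tube length equals f_obj + f_eye and |M| = f_obj/f_eye.
So f_obj = 38 f_eye and 38 f_eye + f_eye = 156 cm, giving f_eye = 156/39 = 4.000 cm and f_obj = 152.000 cm.

4.0 cm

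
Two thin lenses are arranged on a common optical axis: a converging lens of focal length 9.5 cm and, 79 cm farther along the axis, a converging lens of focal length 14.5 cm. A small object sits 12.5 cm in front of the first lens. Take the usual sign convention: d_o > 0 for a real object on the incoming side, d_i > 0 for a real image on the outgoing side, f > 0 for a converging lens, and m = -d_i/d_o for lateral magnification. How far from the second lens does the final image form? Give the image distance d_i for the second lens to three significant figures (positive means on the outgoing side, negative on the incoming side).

22.9 cm

First lens: d_i1 = 1/(1/9.5 - 1/12.5) = 39.583 cm.
The intermediate image is 39.583 cm to the right of lens 1, so d_o2 = L - d_i1 = 79 - 39.583 = 39.417 cm.
Second lens: d_i2 = 1/(1/14.5 - 1/(39.417)) = 22.938 cm.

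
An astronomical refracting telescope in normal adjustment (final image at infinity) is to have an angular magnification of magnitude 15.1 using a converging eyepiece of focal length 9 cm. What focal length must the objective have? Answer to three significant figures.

|M| = f_obj/|f_eye|, so f_obj = |M| x |f_eye| = 15.1 x 9 = 135.900 cm.

136 cm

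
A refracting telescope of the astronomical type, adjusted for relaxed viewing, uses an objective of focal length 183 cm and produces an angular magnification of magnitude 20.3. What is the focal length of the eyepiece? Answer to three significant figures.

9.01 cm

|M| = f_obj/f_eye, so f_eye = f_obj/|M| = 183/20.3 = 9.015 cm.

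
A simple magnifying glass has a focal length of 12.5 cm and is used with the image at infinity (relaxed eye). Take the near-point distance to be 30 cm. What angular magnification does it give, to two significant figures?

M = D/f = 30/12.5 = 2.400.

2.4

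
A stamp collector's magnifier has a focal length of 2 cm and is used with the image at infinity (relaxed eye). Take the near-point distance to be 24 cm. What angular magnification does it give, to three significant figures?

M = D/f = 24/2 = 12.000.

12.0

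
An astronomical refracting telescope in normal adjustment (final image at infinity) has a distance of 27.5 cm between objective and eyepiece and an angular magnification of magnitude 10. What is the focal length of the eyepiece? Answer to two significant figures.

2.5 cm

In normal adjustment the tube length equals f_obj + f_eye and |M| = f_obj/f_eye.
So f_obj = 10 f_eye and 10 f_eye + f_eye = 27.5 cm, giving f_eye = 27.5/11 = 2.500 cm and f_obj = 25.000 cm.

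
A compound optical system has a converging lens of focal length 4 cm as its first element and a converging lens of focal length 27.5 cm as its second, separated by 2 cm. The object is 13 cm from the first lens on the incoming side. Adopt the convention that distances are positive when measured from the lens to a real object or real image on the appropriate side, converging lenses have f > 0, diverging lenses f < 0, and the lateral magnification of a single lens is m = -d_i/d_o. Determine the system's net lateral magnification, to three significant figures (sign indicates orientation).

Lens 1: 1/d_i1 = 1/f_1 - 1/d_o1 = 1/4 - 1/13 = 0.17308 cm^-1, so d_i1 = 5.778 cm.
m_1 = -(5.778)/13 = -0.4444.
Since 5.778 cm > 2 cm, the first image lies past the second lens and serves as a virtual object: d_o2 = L - d_i1 = -3.778 cm.
Lens 2: 1/d_i2 = 1/f_2 - 1/d_o2 = 1/27.5 - 1/(-3.778) = 0.30107 cm^-1, so d_i2 = 3.321 cm.
m_2 = -(3.321)/(-3.778) = 0.8792.
Total m = m_1 x m_2 = (-0.4444)(0.8792) = -0.3908.

-0.391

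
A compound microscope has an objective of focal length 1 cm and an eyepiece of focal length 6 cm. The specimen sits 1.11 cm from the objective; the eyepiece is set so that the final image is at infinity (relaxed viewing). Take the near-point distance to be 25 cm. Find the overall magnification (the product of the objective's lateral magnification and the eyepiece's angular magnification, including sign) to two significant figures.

-38

Objective: 1/d_i = 1/f_obj - 1/d_o = 1/1 - 1/1.11 = 0.09910 cm^-1, so d_i = 10.091 cm.
m_obj = -d_i/d_o = -10.091/1.11 = -9.091.
Eyepiece angular magnification (image at infinity): M_eye = D/f_e = 25/6 = 4.167.
Overall M = m_obj x M_eye = (-9.091)(4.167) = -37.88.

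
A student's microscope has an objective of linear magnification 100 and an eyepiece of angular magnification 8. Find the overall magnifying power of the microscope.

The overall magnification of a compound microscope is the product of the objective and eyepiece magnifications:
M = M_obj x M_eye = 100 x 8 = 800.

800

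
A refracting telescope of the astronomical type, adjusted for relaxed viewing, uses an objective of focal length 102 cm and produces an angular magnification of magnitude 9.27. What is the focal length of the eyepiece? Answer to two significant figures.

|M| = f_obj/f_eye, so f_eye = f_obj/|M| = 102/9.27 = 11.003 cm.

11 cm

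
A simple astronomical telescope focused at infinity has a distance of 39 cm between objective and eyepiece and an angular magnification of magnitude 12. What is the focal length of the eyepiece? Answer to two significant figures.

3.0 cm

In normal adjustment the tube length equals f_obj + f_eye and |M| = f_obj/f_eye.
So f_obj = 12 f_eye and 12 f_eye + f_eye = 39 cm, giving f_eye = 39/13 = 3.000 cm and f_obj = 36.000 cm.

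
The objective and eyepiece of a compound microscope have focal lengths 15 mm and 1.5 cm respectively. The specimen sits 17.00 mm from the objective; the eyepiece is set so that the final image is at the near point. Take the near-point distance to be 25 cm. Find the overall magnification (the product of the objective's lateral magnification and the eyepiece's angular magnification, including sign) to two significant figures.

-130

Convert to cm: f_obj = 15 mm = 1.5 cm; d_o = 17.00 mm = 1.70 cm.
Objective: 1/d_i = 1/f_obj - 1/d_o = 1/1.5 - 1/1.70 = 0.07843 cm^-1, so d_i = 12.750 cm.
m_obj = -d_i/d_o = -12.750/1.70 = -7.500.
Eyepiece angular magnification (image at near point): M_eye = 1 + D/f_e = 1 + 25/1.5 = 17.667.
Overall M = m_obj x M_eye = (-7.500)(17.667) = -132.50.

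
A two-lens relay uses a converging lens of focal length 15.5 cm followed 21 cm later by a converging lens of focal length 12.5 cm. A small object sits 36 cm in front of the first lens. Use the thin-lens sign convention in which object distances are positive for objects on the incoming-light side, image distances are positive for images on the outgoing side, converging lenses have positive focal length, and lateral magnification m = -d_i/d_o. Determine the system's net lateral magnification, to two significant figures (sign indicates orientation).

First lens: d_i1 = 1/(1/15.5 - 1/36) = 27.220 cm.
m_1 = -(27.220)/36 = -0.7561.
Since 27.220 cm > 21 cm, the first image lies past the second lens and serves as a virtual object: d_o2 = L - d_i1 = -6.220 cm.
Second lens: d_i2 = 1/(1/12.5 - 1/(-6.220)) = 4.153 cm.
m_2 = -(4.153)/(-6.220) = 0.6678.
The system's lateral magnification is m_1 m_2 = (-0.7561)(0.6678) = -0.5049.

-0.50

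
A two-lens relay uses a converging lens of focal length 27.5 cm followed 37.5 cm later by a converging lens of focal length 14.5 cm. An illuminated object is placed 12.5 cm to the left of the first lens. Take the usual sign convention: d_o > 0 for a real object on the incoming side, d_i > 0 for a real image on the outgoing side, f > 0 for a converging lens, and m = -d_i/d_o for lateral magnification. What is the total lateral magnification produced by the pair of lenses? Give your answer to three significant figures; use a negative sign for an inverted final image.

-0.579

Applying the thin-lens equation to the first lens, 1/27.5 = 1/12.5 + 1/d_i1, which gives d_i1 = -22.917 cm.
Its lateral magnification is m_1 = -d_i1/d_o1 = -(-22.917)/12.5 = 1.8333.
With d_i1 < 0 the first image is virtual and lies on the object side; the object distance for lens 2 is d_o2 = 37.5 - (-22.917) = 60.417 cm.
Applying the thin-lens equation again with f_2 = 14.5 cm and d_o2 = 60.417 cm gives d_i2 = 19.079 cm.
m_2 = -(19.079)/(60.417) = -0.3158.
The system's lateral magnification is m_1 m_2 = (1.8333)(-0.3158) = -0.5789.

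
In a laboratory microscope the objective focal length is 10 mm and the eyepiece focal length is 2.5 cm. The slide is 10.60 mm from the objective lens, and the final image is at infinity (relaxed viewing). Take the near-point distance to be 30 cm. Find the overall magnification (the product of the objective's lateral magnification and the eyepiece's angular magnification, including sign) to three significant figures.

Convert to cm: f_obj = 10 mm = 1 cm; d_o = 10.60 mm = 1.06 cm.
Objective: 1/d_i = 1/f_obj - 1/d_o = 1/1 - 1/1.06 = 0.05660 cm^-1, so d_i = 17.667 cm.
m_obj = -d_i/d_o = -17.667/1.06 = -16.667.
Eyepiece angular magnification (image at infinity): M_eye = D/f_e = 30/2.5 = 12.000.
Overall M = m_obj x M_eye = (-16.667)(12.000) = -200.00.

-200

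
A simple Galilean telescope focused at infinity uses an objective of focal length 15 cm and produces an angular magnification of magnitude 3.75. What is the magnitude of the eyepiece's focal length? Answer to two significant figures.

|M| = f_obj/|f_eye|, so |f_eye| = f_obj/|M| = 15/3.75 = 4.000 cm.
(The eyepiece is diverging, so its signed focal length is -4.000 cm.)

4.0 cm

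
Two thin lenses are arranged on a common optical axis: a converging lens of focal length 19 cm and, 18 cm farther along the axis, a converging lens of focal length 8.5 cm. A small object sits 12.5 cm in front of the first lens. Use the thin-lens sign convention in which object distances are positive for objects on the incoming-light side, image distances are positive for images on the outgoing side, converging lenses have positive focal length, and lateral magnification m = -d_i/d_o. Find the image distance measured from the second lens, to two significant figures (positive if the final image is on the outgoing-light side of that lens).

10 cm

Lens 1: 1/d_i1 = 1/f_1 - 1/d_o1 = 1/19 - 1/12.5 = -0.02737 cm^-1, so d_i1 = -36.538 cm.
The intermediate image is virtual, 36.538 cm to the left of lens 1, so d_o2 = L - d_i1 = 18 - (-36.538) = 54.538 cm.
Lens 2: 1/d_i2 = 1/f_2 - 1/d_o2 = 1/8.5 - 1/(54.538) = 0.09931 cm^-1, so d_i2 = 10.069 cm.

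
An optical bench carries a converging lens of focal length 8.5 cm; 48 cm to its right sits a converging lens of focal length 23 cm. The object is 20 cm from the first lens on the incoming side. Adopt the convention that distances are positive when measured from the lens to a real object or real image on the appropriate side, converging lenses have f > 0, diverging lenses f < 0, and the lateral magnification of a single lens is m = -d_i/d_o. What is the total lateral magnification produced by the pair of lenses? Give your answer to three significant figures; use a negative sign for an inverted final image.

First lens: d_i1 = 1/(1/8.5 - 1/20) = 14.783 cm.
m_1 = -(14.783)/20 = -0.7391.
Object distance for lens 2: d_o2 = 48 - 14.783 = 33.217 cm.
Second lens: d_i2 = 1/(1/23 - 1/(33.217)) = 74.774 cm.
m_2 = -(74.774)/(33.217) = -2.2511.
The system's lateral magnification is m_1 m_2 = (-0.7391)(-2.2511) = 1.6638.

1.66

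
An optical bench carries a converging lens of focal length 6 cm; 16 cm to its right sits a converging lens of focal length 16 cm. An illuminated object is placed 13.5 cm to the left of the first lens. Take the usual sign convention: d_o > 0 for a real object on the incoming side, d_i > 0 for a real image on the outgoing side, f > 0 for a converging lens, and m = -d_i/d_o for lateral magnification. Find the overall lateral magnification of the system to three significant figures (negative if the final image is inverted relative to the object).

First lens: d_i1 = 1/(1/6 - 1/13.5) = 10.800 cm.
m_1 = -(10.800)/13.5 = -0.8000.
Object distance for lens 2: d_o2 = 16 - 10.800 = 5.200 cm.
Second lens: d_i2 = 1/(1/16 - 1/(5.200)) = -7.704 cm.
m_2 = -(-7.704)/(5.200) = 1.4815.
Overall magnification: m = m_1 m_2 = -1.1852.

-1.19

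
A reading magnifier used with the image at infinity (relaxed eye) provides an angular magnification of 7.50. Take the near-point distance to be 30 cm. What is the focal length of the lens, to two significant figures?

4.0 cm

For the image at infinity, M = D/f.
f = D/M = 30/7.5 = 4.000 cm.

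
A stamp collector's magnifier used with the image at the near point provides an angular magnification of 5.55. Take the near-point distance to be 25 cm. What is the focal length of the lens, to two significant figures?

5.5 cm

For the image at the near point, M = 1 + D/f.
f = D/(M - 1) = 25/(5.55 - 1) = 5.495 cm.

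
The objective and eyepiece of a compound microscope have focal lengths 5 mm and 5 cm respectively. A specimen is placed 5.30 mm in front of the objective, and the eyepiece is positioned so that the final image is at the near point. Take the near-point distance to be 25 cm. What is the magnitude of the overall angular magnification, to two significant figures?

Convert to cm: f_obj = 5 mm = 0.5 cm; d_o = 5.30 mm = 0.53 cm.
Objective: 1/d_i = 1/f_obj - 1/d_o = 1/0.5 - 1/0.53 = 0.11321 cm^-1, so d_i = 8.833 cm.
m_obj = -d_i/d_o = -8.833/0.53 = -16.667.
Eyepiece angular magnification (image at near point): M_eye = 1 + D/f_e = 1 + 25/5 = 6.000.
Overall M = m_obj x M_eye = (-16.667)(6.000) = -100.00.
|M| = 100.00.

100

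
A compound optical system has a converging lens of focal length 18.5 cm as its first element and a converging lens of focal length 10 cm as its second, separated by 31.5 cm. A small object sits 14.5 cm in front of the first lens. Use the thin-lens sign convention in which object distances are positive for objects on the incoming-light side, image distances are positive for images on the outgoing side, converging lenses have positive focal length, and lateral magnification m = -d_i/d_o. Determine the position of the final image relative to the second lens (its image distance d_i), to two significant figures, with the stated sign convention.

Lens 1: 1/d_i1 = 1/f_1 - 1/d_o1 = 1/18.5 - 1/14.5 = -0.01491 cm^-1, so d_i1 = -67.063 cm.
The intermediate image is virtual, 67.063 cm to the left of lens 1, so d_o2 = L - d_i1 = 31.5 - (-67.063) = 98.563 cm.
Lens 2: 1/d_i2 = 1/f_2 - 1/d_o2 = 1/10 - 1/(98.563) = 0.08985 cm^-1, so d_i2 = 11.129 cm.

11 cm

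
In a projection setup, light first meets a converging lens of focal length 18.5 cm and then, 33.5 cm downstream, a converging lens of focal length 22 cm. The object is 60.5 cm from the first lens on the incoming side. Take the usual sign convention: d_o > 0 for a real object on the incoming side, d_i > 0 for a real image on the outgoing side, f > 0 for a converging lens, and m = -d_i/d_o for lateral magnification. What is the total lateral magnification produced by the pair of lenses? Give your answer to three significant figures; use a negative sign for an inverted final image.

-0.640

Lens 1: 1/d_i1 = 1/f_1 - 1/d_o1 = 1/18.5 - 1/60.5 = 0.03753 cm^-1, so d_i1 = 26.649 cm.
m_1 = -(26.649)/60.5 = -0.4405.
Object distance for lens 2: d_o2 = 33.5 - 26.649 = 6.851 cm.
Lens 2: 1/d_i2 = 1/f_2 - 1/d_o2 = 1/22 - 1/(6.851) = -0.10051 cm^-1, so d_i2 = -9.950 cm.
m_2 = -(-9.950)/(6.851) = 1.4523.
Overall magnification: m = m_1 m_2 = -0.6397.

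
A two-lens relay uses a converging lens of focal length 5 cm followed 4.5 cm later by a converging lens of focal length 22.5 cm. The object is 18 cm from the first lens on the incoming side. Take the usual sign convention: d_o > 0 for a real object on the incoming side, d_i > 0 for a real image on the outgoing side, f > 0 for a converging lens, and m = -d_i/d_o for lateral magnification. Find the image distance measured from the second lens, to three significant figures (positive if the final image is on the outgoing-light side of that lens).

First lens: d_i1 = 1/(1/5 - 1/18) = 6.923 cm.
This image would form 6.923 cm past lens 1, i.e. 2.423 cm beyond lens 2, so it is a virtual object for lens 2: d_o2 = 4.5 - 6.923 = -2.423 cm.
Second lens: d_i2 = 1/(1/22.5 - 1/(-2.423)) = 2.187 cm.

2.19 cm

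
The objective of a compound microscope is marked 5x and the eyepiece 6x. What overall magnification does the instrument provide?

The overall magnification of a compound microscope is the product of the objective and eyepiece magnifications:
M = M_obj x M_eye = 5 x 6 = 30.

30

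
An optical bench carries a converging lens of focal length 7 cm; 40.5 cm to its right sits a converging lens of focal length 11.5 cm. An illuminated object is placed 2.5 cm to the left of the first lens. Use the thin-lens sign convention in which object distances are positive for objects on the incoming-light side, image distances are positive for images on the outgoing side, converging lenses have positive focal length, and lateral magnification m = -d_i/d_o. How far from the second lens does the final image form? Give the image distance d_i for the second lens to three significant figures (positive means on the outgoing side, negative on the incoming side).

15.5 cm

Lens 1: 1/d_i1 = 1/f_1 - 1/d_o1 = 1/7 - 1/2.5 = -0.25714 cm^-1, so d_i1 = -3.889 cm.
The intermediate image is virtual, 3.889 cm to the left of lens 1, so d_o2 = L - d_i1 = 40.5 - (-3.889) = 44.389 cm.
Lens 2: 1/d_i2 = 1/f_2 - 1/d_o2 = 1/11.5 - 1/(44.389) = 0.06443 cm^-1, so d_i2 = 15.521 cm.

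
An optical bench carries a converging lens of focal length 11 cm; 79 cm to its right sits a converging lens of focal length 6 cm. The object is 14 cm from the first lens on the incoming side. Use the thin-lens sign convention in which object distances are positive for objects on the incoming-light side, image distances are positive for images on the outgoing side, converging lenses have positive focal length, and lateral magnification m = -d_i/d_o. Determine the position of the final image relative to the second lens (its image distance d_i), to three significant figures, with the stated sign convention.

Applying the thin-lens equation to the first lens, 1/11 = 1/14 + 1/d_i1, which gives d_i1 = 51.333 cm.
That image sits 27.667 cm in front of the second lens, so d_o2 = 27.667 cm.
Applying the thin-lens equation again with f_2 = 6 cm and d_o2 = 27.667 cm gives d_i2 = 7.662 cm.

7.66 cm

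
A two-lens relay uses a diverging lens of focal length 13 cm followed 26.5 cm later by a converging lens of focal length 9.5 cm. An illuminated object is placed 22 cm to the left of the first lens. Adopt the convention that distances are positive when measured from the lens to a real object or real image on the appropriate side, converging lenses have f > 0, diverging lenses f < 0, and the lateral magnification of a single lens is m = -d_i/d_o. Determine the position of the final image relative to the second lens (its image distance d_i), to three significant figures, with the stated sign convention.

First lens: d_i1 = 1/(1/(-13) - 1/22) = -8.171 cm.
With d_i1 < 0 the first image is virtual and lies on the object side; the object distance for lens 2 is d_o2 = 26.5 - (-8.171) = 34.671 cm.
Second lens: d_i2 = 1/(1/9.5 - 1/(34.671)) = 13.085 cm.

13.1 cm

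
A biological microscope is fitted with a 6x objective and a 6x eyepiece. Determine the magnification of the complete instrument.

36

The overall magnification of a compound microscope is the product of the objective and eyepiece magnifications:
M = M_obj x M_eye = 6 x 6 = 36.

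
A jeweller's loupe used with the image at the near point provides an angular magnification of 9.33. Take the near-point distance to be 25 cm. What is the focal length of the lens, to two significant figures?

3.0 cm

For the image at the near point, M = 1 + D/f.
f = D/(M - 1) = 25/(9.33 - 1) = 3.001 cm.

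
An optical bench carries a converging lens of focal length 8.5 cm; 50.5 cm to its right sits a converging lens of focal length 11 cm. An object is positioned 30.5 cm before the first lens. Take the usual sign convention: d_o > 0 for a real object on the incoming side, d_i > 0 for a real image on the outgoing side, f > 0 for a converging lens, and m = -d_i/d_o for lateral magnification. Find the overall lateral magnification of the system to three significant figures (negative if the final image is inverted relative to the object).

0.153

Lens 1: 1/d_i1 = 1/f_1 - 1/d_o1 = 1/8.5 - 1/30.5 = 0.08486 cm^-1, so d_i1 = 11.784 cm.
m_1 = -(11.784)/30.5 = -0.3864.
Object distance for lens 2: d_o2 = 50.5 - 11.784 = 38.716 cm.
Lens 2: 1/d_i2 = 1/f_2 - 1/d_o2 = 1/11 - 1/(38.716) = 0.06508 cm^-1, so d_i2 = 15.366 cm.
m_2 = -(15.366)/(38.716) = -0.3969.
Total m = m_1 x m_2 = (-0.3864)(-0.3969) = 0.1533.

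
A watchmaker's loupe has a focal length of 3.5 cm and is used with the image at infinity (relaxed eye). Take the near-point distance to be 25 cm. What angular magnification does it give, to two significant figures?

7.1

M = D/f = 25/3.5 = 7.143.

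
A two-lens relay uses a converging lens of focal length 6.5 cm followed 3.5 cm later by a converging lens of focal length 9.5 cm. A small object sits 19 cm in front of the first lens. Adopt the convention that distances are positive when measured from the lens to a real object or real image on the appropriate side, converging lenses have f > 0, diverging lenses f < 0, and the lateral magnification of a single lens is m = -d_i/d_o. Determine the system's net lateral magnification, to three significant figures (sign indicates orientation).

-0.311

First lens: d_i1 = 1/(1/6.5 - 1/19) = 9.880 cm.
m_1 = -(9.880)/19 = -0.5200.
Since 9.880 cm > 3.5 cm, the first image lies past the second lens and serves as a virtual object: d_o2 = L - d_i1 = -6.380 cm.
Second lens: d_i2 = 1/(1/9.5 - 1/(-6.380)) = 3.817 cm.
m_2 = -(3.817)/(-6.380) = 0.5982.
Overall magnification: m = m_1 m_2 = -0.3111.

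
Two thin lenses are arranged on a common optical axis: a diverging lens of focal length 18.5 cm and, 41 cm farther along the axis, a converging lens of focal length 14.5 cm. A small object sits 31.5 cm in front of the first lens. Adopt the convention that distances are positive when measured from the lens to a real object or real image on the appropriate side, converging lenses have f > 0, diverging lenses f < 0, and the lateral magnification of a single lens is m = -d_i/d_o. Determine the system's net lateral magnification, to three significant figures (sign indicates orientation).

-0.141

Applying the thin-lens equation to the first lens, 1/(-18.5) = 1/31.5 + 1/d_i1, which gives d_i1 = -11.655 cm.
Its lateral magnification is m_1 = -d_i1/d_o1 = -(-11.655)/31.5 = 0.3700.
With d_i1 < 0 the first image is virtual and lies on the object side; the object distance for lens 2 is d_o2 = 41 - (-11.655) = 52.655 cm.
Applying the thin-lens equation again with f_2 = 14.5 cm and d_o2 = 52.655 cm gives d_i2 = 20.010 cm.
m_2 = -(20.010)/(52.655) = -0.3800.
The system's lateral magnification is m_1 m_2 = (0.3700)(-0.3800) = -0.1406.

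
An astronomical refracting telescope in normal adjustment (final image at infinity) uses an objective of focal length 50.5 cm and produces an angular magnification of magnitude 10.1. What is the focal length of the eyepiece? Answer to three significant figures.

|M| = f_obj/f_eye, so f_eye = f_obj/|M| = 50.5/10.1 = 5.000 cm.

5.00 cm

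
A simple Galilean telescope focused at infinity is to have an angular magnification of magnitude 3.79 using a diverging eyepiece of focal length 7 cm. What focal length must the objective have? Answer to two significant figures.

|M| = f_obj/|f_eye|, so f_obj = |M| x |f_eye| = 3.79 x 7 = 26.530 cm.

27 cm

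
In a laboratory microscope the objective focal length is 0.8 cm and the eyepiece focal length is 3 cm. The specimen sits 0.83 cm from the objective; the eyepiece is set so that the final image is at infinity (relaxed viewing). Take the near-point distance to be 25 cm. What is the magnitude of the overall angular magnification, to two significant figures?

Objective: 1/d_i = 1/f_obj - 1/d_o = 1/0.8 - 1/0.83 = 0.04518 cm^-1, so d_i = 22.133 cm.
m_obj = -d_i/d_o = -22.133/0.83 = -26.667.
Eyepiece angular magnification (image at infinity): M_eye = D/f_e = 25/3 = 8.333.
Overall M = m_obj x M_eye = (-26.667)(8.333) = -222.22.
|M| = 222.22.

220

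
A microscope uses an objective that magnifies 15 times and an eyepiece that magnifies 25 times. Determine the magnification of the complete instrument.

The overall magnification of a compound microscope is the product of the objective and eyepiece magnifications:
M = M_obj x M_eye = 15 x 25 = 375.

375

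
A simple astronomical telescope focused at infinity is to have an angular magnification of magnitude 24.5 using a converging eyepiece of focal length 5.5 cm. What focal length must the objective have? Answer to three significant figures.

|M| = f_obj/|f_eye|, so f_obj = |M| x |f_eye| = 24.5 x 5.5 = 134.750 cm.

135 cm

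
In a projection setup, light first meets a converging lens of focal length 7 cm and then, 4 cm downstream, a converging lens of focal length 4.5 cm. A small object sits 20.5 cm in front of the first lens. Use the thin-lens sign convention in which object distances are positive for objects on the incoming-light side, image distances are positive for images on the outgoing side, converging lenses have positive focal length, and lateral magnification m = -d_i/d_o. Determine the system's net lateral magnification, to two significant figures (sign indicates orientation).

-0.21

Lens 1: 1/d_i1 = 1/f_1 - 1/d_o1 = 1/7 - 1/20.5 = 0.09408 cm^-1, so d_i1 = 10.630 cm.
m_1 = -(10.630)/20.5 = -0.5185.
This image would form 10.630 cm past lens 1, i.e. 6.630 cm beyond lens 2, so it is a virtual object for lens 2: d_o2 = 4 - 10.630 = -6.630 cm.
Lens 2: 1/d_i2 = 1/f_2 - 1/d_o2 = 1/4.5 - 1/(-6.630) = 0.37306 cm^-1, so d_i2 = 2.681 cm.
m_2 = -(2.681)/(-6.630) = 0.4043.
Overall magnification: m = m_1 m_2 = -0.2097.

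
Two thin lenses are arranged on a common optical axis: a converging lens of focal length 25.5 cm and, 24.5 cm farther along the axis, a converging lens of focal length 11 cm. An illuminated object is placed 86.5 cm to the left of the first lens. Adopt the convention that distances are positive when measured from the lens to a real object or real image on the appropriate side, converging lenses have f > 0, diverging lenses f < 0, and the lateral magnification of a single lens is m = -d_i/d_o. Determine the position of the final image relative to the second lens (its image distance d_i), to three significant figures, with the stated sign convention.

5.66 cm

First lens: d_i1 = 1/(1/25.5 - 1/86.5) = 36.160 cm.
This image would form 36.160 cm past lens 1, i.e. 11.660 cm beyond lens 2, so it is a virtual object for lens 2: d_o2 = 24.5 - 36.160 = -11.660 cm.
Second lens: d_i2 = 1/(1/11 - 1/(-11.660)) = 5.660 cm.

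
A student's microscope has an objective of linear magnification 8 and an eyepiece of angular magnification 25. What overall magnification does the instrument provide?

The overall magnification of a compound microscope is the product of the objective and eyepiece magnifications:
M = M_obj x M_eye = 8 x 25 = 200.

200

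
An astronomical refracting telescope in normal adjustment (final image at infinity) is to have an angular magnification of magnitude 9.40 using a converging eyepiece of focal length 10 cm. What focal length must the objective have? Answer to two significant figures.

|M| = f_obj/|f_eye|, so f_obj = |M| x |f_eye| = 9.4 x 10 = 94.000 cm.

94 cm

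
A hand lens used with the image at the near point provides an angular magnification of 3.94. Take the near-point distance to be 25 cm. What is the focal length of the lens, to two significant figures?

8.5 cm

For the image at the near point, M = 1 + D/f.
f = D/(M - 1) = 25/(3.94 - 1) = 8.503 cm.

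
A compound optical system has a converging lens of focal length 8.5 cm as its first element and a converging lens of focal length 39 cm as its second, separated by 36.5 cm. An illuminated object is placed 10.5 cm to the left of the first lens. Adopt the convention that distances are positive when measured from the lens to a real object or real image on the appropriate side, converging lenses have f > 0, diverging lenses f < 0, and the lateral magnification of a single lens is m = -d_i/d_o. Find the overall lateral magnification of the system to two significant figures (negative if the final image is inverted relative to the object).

-3.5

First lens: d_i1 = 1/(1/8.5 - 1/10.5) = 44.625 cm.
m_1 = -(44.625)/10.5 = -4.2500.
Since 44.625 cm > 36.5 cm, the first image lies past the second lens and serves as a virtual object: d_o2 = L - d_i1 = -8.125 cm.
Second lens: d_i2 = 1/(1/39 - 1/(-8.125)) = 6.724 cm.
m_2 = -(6.724)/(-8.125) = 0.8276.
The system's lateral magnification is m_1 m_2 = (-4.2500)(0.8276) = -3.5172.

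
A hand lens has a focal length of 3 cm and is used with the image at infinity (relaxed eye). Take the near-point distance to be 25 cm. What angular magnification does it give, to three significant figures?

8.33

M = D/f = 25/3 = 8.333.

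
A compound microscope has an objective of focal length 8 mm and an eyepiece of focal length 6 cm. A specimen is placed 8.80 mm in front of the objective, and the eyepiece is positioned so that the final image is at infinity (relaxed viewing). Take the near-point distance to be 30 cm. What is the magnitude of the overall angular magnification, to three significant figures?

Convert to cm: f_obj = 8 mm = 0.8 cm; d_o = 8.80 mm = 0.88 cm.
Objective: 1/d_i = 1/f_obj - 1/d_o = 1/0.8 - 1/0.88 = 0.11364 cm^-1, so d_i = 8.800 cm.
m_obj = -d_i/d_o = -8.800/0.88 = -10.000.
Eyepiece angular magnification (image at infinity): M_eye = D/f_e = 30/6 = 5.000.
Overall M = m_obj x M_eye = (-10.000)(5.000) = -50.00.
|M| = 50.00.

50.0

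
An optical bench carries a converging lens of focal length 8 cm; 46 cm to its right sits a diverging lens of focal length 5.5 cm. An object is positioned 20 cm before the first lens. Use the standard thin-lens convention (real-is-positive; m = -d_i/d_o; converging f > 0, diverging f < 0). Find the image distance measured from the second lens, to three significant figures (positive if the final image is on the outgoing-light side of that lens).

Lens 1: 1/d_i1 = 1/f_1 - 1/d_o1 = 1/8 - 1/20 = 0.07500 cm^-1, so d_i1 = 13.333 cm.
The intermediate image is 13.333 cm to the right of lens 1, so d_o2 = L - d_i1 = 46 - 13.333 = 32.667 cm.
Lens 2: 1/d_i2 = 1/f_2 - 1/d_o2 = 1/(-5.5) - 1/(32.667) = -0.21243 cm^-1, so d_i2 = -4.707 cm.

-4.71 cm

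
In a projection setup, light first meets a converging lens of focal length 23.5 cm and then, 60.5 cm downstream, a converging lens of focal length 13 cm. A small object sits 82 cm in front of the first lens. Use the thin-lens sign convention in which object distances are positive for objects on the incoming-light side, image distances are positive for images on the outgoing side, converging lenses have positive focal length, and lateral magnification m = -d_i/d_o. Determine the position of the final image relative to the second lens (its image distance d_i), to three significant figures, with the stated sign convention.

Applying the thin-lens equation to the first lens, 1/23.5 = 1/82 + 1/d_i1, which gives d_i1 = 32.940 cm.
The intermediate image is 32.940 cm to the right of lens 1, so d_o2 = L - d_i1 = 60.5 - 32.940 = 27.560 cm.
Applying the thin-lens equation again with f_2 = 13 cm and d_o2 = 27.560 cm gives d_i2 = 24.607 cm.

24.6 cm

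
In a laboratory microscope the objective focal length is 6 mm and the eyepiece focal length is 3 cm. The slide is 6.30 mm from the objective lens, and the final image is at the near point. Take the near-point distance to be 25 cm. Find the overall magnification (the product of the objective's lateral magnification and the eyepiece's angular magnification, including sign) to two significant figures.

-190

Convert to cm: f_obj = 6 mm = 0.6 cm; d_o = 6.30 mm = 0.63 cm.
Objective: 1/d_i = 1/f_obj - 1/d_o = 1/0.6 - 1/0.63 = 0.07937 cm^-1, so d_i = 12.600 cm.
m_obj = -d_i/d_o = -12.600/0.63 = -20.000.
Eyepiece angular magnification (image at near point): M_eye = 1 + D/f_e = 1 + 25/3 = 9.333.
Overall M = m_obj x M_eye = (-20.000)(9.333) = -186.67.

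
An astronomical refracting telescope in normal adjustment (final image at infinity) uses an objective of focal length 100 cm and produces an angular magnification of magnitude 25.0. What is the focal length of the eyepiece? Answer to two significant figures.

4.0 cm

|M| = f_obj/f_eye, so f_eye = f_obj/|M| = 100/25.0 = 4.000 cm.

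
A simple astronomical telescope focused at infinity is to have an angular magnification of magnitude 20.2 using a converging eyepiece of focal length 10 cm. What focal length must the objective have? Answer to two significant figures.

|M| = f_obj/|f_eye|, so f_obj = |M| x |f_eye| = 20.2 x 10 = 202.000 cm.

200 cm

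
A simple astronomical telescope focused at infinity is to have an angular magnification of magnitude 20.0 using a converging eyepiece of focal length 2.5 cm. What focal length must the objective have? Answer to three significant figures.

50.0 cm

|M| = f_obj/|f_eye|, so f_obj = |M| x |f_eye| = 20.0 x 2.5 = 50.000 cm.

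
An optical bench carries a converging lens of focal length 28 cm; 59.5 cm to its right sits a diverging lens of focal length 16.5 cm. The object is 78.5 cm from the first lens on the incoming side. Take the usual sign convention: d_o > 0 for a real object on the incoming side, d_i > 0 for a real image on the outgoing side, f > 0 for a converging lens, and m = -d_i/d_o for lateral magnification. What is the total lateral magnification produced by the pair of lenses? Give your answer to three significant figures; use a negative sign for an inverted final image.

-0.282

First lens: d_i1 = 1/(1/28 - 1/78.5) = 43.525 cm.
m_1 = -(43.525)/78.5 = -0.5545.
That image sits 15.975 cm in front of the second lens, so d_o2 = 15.975 cm.
Second lens: d_i2 = 1/(1/(-16.5) - 1/(15.975)) = -8.117 cm.
m_2 = -(-8.117)/(15.975) = 0.5081.
Total m = m_1 x m_2 = (-0.5545)(0.5081) = -0.2817.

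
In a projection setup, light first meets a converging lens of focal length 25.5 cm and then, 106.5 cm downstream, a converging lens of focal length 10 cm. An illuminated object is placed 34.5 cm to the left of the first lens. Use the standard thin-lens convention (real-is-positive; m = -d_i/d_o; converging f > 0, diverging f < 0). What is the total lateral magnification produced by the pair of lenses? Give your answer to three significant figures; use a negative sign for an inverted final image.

-22.7

Applying the thin-lens equation to the first lens, 1/25.5 = 1/34.5 + 1/d_i1, which gives d_i1 = 97.750 cm.
Its lateral magnification is m_1 = -d_i1/d_o1 = -(97.750)/34.5 = -2.8333.
That image sits 8.750 cm in front of the second lens, so d_o2 = 8.750 cm.
Applying the thin-lens equation again with f_2 = 10 cm and d_o2 = 8.750 cm gives d_i2 = -70.000 cm.
m_2 = -(-70.000)/(8.750) = 8.0000.
Total m = m_1 x m_2 = (-2.8333)(8.0000) = -22.6667.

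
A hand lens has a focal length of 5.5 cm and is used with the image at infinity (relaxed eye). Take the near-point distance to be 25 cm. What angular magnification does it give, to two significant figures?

M = D/f = 25/5.5 = 4.545.

4.5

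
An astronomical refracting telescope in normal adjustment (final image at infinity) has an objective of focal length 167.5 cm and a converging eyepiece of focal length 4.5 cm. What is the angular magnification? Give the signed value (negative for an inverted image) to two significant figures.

M = -f_obj/f_eye = -167.5/(4.5) = -37.222.

-37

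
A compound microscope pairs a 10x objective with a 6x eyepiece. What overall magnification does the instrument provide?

The overall magnification of a compound microscope is the product of the objective and eyepiece magnifications:
M = M_obj x M_eye = 10 x 6 = 60.

60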